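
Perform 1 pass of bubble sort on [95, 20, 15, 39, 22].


Initial: [95, 20, 15, 39, 22]
Pass 1: [20, 15, 39, 22, 95] (4 swaps)

After 1 pass: [20, 15, 39, 22, 95]


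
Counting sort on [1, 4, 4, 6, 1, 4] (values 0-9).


Input: [1, 4, 4, 6, 1, 4]
Counts: [0, 2, 0, 0, 3, 0, 1, 0, 0, 0]

Sorted: [1, 1, 4, 4, 4, 6]


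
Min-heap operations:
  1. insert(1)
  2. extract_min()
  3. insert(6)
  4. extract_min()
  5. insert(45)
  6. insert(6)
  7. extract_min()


insert(1) -> [1]
extract_min()->1, []
insert(6) -> [6]
extract_min()->6, []
insert(45) -> [45]
insert(6) -> [6, 45]
extract_min()->6, [45]

Final heap: [45]


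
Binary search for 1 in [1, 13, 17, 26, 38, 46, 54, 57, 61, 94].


Step 1: lo=0, hi=9, mid=4, val=38
Step 2: lo=0, hi=3, mid=1, val=13
Step 3: lo=0, hi=0, mid=0, val=1

Found at index 0


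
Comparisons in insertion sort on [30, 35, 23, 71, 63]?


Algorithm: insertion sort
Input: [30, 35, 23, 71, 63]
Sorted: [23, 30, 35, 63, 71]

6


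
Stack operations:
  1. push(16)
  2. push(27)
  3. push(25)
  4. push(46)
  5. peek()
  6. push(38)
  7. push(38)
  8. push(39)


push(16) -> [16]
push(27) -> [16, 27]
push(25) -> [16, 27, 25]
push(46) -> [16, 27, 25, 46]
peek()->46
push(38) -> [16, 27, 25, 46, 38]
push(38) -> [16, 27, 25, 46, 38, 38]
push(39) -> [16, 27, 25, 46, 38, 38, 39]

Final stack: [16, 27, 25, 46, 38, 38, 39]


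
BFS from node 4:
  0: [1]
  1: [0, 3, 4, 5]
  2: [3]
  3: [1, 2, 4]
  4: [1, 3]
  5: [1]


Visit 4, enqueue [1, 3]
Visit 1, enqueue [0, 5]
Visit 3, enqueue [2]
Visit 0, enqueue []
Visit 5, enqueue []
Visit 2, enqueue []

BFS order: [4, 1, 3, 0, 5, 2]


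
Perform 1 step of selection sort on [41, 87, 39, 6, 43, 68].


Initial: [41, 87, 39, 6, 43, 68]
Step 1: min=6 at 3
  Swap: [6, 87, 39, 41, 43, 68]

After 1 step: [6, 87, 39, 41, 43, 68]


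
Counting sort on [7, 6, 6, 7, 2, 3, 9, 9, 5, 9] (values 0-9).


Input: [7, 6, 6, 7, 2, 3, 9, 9, 5, 9]
Counts: [0, 0, 1, 1, 0, 1, 2, 2, 0, 3]

Sorted: [2, 3, 5, 6, 6, 7, 7, 9, 9, 9]


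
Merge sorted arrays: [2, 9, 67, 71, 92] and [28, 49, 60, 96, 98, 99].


Take 2 from A
Take 9 from A
Take 28 from B
Take 49 from B
Take 60 from B
Take 67 from A
Take 71 from A
Take 92 from A

Merged: [2, 9, 28, 49, 60, 67, 71, 92, 96, 98, 99]


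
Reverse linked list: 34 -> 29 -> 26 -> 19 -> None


Step 1: curr=34, set curr.next=prev(None) | reversed so far: 34
Step 2: curr=29, set curr.next=prev(34) | reversed so far: 29 -> 34
Step 3: curr=26, set curr.next=prev(29) | reversed so far: 26 -> 29 -> 34
Step 4: curr=19, set curr.next=prev(26) | reversed so far: 19 -> 26 -> 29 -> 34

19 -> 26 -> 29 -> 34 -> None


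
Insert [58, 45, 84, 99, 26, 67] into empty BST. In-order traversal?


Insert 58: root
Insert 45: L from 58
Insert 84: R from 58
Insert 99: R from 58 -> R from 84
Insert 26: L from 58 -> L from 45
Insert 67: R from 58 -> L from 84

In-order: [26, 45, 58, 67, 84, 99]


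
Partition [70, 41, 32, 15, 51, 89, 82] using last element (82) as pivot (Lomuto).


Pivot: 82
  70 <= 82: advance i (no swap)
  41 <= 82: advance i (no swap)
  32 <= 82: advance i (no swap)
  15 <= 82: advance i (no swap)
  51 <= 82: advance i (no swap)
Place pivot at 5: [70, 41, 32, 15, 51, 82, 89]

Partitioned: [70, 41, 32, 15, 51, 82, 89]


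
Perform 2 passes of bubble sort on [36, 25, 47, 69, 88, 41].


Initial: [36, 25, 47, 69, 88, 41]
Pass 1: [25, 36, 47, 69, 41, 88] (2 swaps)
Pass 2: [25, 36, 47, 41, 69, 88] (1 swaps)

After 2 passes: [25, 36, 47, 41, 69, 88]


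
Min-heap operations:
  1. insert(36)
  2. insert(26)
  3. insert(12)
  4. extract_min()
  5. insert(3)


insert(36) -> [36]
insert(26) -> [26, 36]
insert(12) -> [12, 36, 26]
extract_min()->12, [26, 36]
insert(3) -> [3, 36, 26]

Final heap: [3, 36, 26]


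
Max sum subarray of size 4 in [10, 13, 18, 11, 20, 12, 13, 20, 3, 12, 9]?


[0:4]: 52
[1:5]: 62
[2:6]: 61
[3:7]: 56
[4:8]: 65
[5:9]: 48
[6:10]: 48
[7:11]: 44

Max: 65 at [4:8]


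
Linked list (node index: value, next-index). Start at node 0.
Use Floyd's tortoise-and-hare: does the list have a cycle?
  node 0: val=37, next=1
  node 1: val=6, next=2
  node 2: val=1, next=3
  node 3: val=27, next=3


Floyd's tortoise (slow, +1) and hare (fast, +2):
  init: slow=0, fast=0
  step 1: slow=1, fast=2
  step 2: slow=2, fast=3
  step 3: slow=3, fast=3
  slow == fast at node 3: cycle detected

Cycle: yes


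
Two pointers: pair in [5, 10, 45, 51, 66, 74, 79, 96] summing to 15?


lo=0(5)+hi=7(96)=101
lo=0(5)+hi=6(79)=84
lo=0(5)+hi=5(74)=79
lo=0(5)+hi=4(66)=71
lo=0(5)+hi=3(51)=56
lo=0(5)+hi=2(45)=50
lo=0(5)+hi=1(10)=15

Yes: 5+10=15


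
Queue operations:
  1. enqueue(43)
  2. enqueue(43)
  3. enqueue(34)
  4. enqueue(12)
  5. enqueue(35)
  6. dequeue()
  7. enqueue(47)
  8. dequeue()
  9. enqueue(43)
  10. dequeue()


enqueue(43) -> [43]
enqueue(43) -> [43, 43]
enqueue(34) -> [43, 43, 34]
enqueue(12) -> [43, 43, 34, 12]
enqueue(35) -> [43, 43, 34, 12, 35]
dequeue()->43, [43, 34, 12, 35]
enqueue(47) -> [43, 34, 12, 35, 47]
dequeue()->43, [34, 12, 35, 47]
enqueue(43) -> [34, 12, 35, 47, 43]
dequeue()->34, [12, 35, 47, 43]

Final queue: [12, 35, 47, 43]


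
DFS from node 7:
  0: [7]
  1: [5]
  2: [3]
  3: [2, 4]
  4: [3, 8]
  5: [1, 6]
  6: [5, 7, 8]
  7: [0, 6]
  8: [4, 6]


Visit 7, push [6, 0]
Visit 0, push []
Visit 6, push [8, 5]
Visit 5, push [1]
Visit 1, push []
Visit 8, push [4]
Visit 4, push [3]
Visit 3, push [2]
Visit 2, push []

DFS order: [7, 0, 6, 5, 1, 8, 4, 3, 2]


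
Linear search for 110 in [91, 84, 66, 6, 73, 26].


i=0: 91!=110
i=1: 84!=110
i=2: 66!=110
i=3: 6!=110
i=4: 73!=110
i=5: 26!=110

Not found, 6 comps


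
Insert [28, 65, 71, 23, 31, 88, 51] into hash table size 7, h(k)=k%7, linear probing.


Insert 28: h=0 -> slot 0
Insert 65: h=2 -> slot 2
Insert 71: h=1 -> slot 1
Insert 23: h=2, 1 probes -> slot 3
Insert 31: h=3, 1 probes -> slot 4
Insert 88: h=4, 1 probes -> slot 5
Insert 51: h=2, 4 probes -> slot 6

Table: [28, 71, 65, 23, 31, 88, 51]


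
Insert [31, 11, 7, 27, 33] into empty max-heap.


Insert 31: [31]
Insert 11: [31, 11]
Insert 7: [31, 11, 7]
Insert 27: [31, 27, 7, 11]
Insert 33: [33, 31, 7, 11, 27]

Final heap: [33, 31, 7, 11, 27]


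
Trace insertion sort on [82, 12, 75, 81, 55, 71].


Initial: [82, 12, 75, 81, 55, 71]
Insert 12: [12, 82, 75, 81, 55, 71]
Insert 75: [12, 75, 82, 81, 55, 71]
Insert 81: [12, 75, 81, 82, 55, 71]
Insert 55: [12, 55, 75, 81, 82, 71]
Insert 71: [12, 55, 71, 75, 81, 82]

Sorted: [12, 55, 71, 75, 81, 82]


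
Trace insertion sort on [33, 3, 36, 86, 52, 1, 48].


Initial: [33, 3, 36, 86, 52, 1, 48]
Insert 3: [3, 33, 36, 86, 52, 1, 48]
Insert 36: [3, 33, 36, 86, 52, 1, 48]
Insert 86: [3, 33, 36, 86, 52, 1, 48]
Insert 52: [3, 33, 36, 52, 86, 1, 48]
Insert 1: [1, 3, 33, 36, 52, 86, 48]
Insert 48: [1, 3, 33, 36, 48, 52, 86]

Sorted: [1, 3, 33, 36, 48, 52, 86]


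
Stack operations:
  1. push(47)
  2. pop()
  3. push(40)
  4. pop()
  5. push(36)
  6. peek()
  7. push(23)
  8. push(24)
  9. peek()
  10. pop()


push(47) -> [47]
pop()->47, []
push(40) -> [40]
pop()->40, []
push(36) -> [36]
peek()->36
push(23) -> [36, 23]
push(24) -> [36, 23, 24]
peek()->24
pop()->24, [36, 23]

Final stack: [36, 23]


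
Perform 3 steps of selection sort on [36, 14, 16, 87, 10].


Initial: [36, 14, 16, 87, 10]
Step 1: min=10 at 4
  Swap: [10, 14, 16, 87, 36]
Step 2: min=14 at 1
  Swap: [10, 14, 16, 87, 36]
Step 3: min=16 at 2
  Swap: [10, 14, 16, 87, 36]

After 3 steps: [10, 14, 16, 87, 36]


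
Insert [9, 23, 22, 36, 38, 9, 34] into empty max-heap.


Insert 9: [9]
Insert 23: [23, 9]
Insert 22: [23, 9, 22]
Insert 36: [36, 23, 22, 9]
Insert 38: [38, 36, 22, 9, 23]
Insert 9: [38, 36, 22, 9, 23, 9]
Insert 34: [38, 36, 34, 9, 23, 9, 22]

Final heap: [38, 36, 34, 9, 23, 9, 22]


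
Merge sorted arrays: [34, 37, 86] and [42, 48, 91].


Take 34 from A
Take 37 from A
Take 42 from B
Take 48 from B
Take 86 from A

Merged: [34, 37, 42, 48, 86, 91]


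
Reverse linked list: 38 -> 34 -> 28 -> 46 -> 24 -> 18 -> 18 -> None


Step 1: curr=38, set curr.next=prev(None) | reversed so far: 38
Step 2: curr=34, set curr.next=prev(38) | reversed so far: 34 -> 38
Step 3: curr=28, set curr.next=prev(34) | reversed so far: 28 -> 34 -> 38
Step 4: curr=46, set curr.next=prev(28) | reversed so far: 46 -> 28 -> 34 -> 38
Step 5: curr=24, set curr.next=prev(46) | reversed so far: 24 -> 46 -> 28 -> 34 -> 38
Step 6: curr=18, set curr.next=prev(24) | reversed so far: 18 -> 24 -> 46 -> 28 -> 34 -> 38
Step 7: curr=18, set curr.next=prev(18) | reversed so far: 18 -> 18 -> 24 -> 46 -> 28 -> 34 -> 38

18 -> 18 -> 24 -> 46 -> 28 -> 34 -> 38 -> None


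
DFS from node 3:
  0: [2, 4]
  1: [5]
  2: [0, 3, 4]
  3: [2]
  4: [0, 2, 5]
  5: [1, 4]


Visit 3, push [2]
Visit 2, push [4, 0]
Visit 0, push [4]
Visit 4, push [5]
Visit 5, push [1]
Visit 1, push []

DFS order: [3, 2, 0, 4, 5, 1]


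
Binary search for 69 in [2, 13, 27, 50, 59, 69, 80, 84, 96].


Step 1: lo=0, hi=8, mid=4, val=59
Step 2: lo=5, hi=8, mid=6, val=80
Step 3: lo=5, hi=5, mid=5, val=69

Found at index 5


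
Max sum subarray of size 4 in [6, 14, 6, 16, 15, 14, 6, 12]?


[0:4]: 42
[1:5]: 51
[2:6]: 51
[3:7]: 51
[4:8]: 47

Max: 51 at [1:5]


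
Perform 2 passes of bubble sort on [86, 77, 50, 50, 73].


Initial: [86, 77, 50, 50, 73]
Pass 1: [77, 50, 50, 73, 86] (4 swaps)
Pass 2: [50, 50, 73, 77, 86] (3 swaps)

After 2 passes: [50, 50, 73, 77, 86]


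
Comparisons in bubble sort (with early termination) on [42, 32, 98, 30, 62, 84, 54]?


Algorithm: bubble sort (with early termination)
Input: [42, 32, 98, 30, 62, 84, 54]
Sorted: [30, 32, 42, 54, 62, 84, 98]

18


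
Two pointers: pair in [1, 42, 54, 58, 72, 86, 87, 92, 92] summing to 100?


lo=0(1)+hi=8(92)=93
lo=1(42)+hi=8(92)=134
lo=1(42)+hi=7(92)=134
lo=1(42)+hi=6(87)=129
lo=1(42)+hi=5(86)=128
lo=1(42)+hi=4(72)=114
lo=1(42)+hi=3(58)=100

Yes: 42+58=100


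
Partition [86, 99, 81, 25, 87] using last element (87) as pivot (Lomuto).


Pivot: 87
  86 <= 87: advance i (no swap)
  81 <= 87: swap -> [86, 81, 99, 25, 87]
  25 <= 87: swap -> [86, 81, 25, 99, 87]
Place pivot at 3: [86, 81, 25, 87, 99]

Partitioned: [86, 81, 25, 87, 99]


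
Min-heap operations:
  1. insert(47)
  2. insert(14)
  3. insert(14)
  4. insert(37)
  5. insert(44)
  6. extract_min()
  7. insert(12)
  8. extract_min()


insert(47) -> [47]
insert(14) -> [14, 47]
insert(14) -> [14, 47, 14]
insert(37) -> [14, 37, 14, 47]
insert(44) -> [14, 37, 14, 47, 44]
extract_min()->14, [14, 37, 44, 47]
insert(12) -> [12, 14, 44, 47, 37]
extract_min()->12, [14, 37, 44, 47]

Final heap: [14, 37, 44, 47]


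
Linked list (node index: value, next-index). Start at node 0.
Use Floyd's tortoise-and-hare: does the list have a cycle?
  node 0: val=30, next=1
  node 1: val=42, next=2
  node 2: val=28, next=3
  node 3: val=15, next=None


Floyd's tortoise (slow, +1) and hare (fast, +2):
  init: slow=0, fast=0
  step 1: slow=1, fast=2
  step 2: fast 2->3->None, no cycle

Cycle: no


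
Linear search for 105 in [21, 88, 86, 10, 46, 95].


i=0: 21!=105
i=1: 88!=105
i=2: 86!=105
i=3: 10!=105
i=4: 46!=105
i=5: 95!=105

Not found, 6 comps


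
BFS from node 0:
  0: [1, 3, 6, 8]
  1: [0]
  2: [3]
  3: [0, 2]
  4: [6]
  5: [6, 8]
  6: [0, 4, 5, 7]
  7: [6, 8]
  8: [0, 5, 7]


Visit 0, enqueue [1, 3, 6, 8]
Visit 1, enqueue []
Visit 3, enqueue [2]
Visit 6, enqueue [4, 5, 7]
Visit 8, enqueue []
Visit 2, enqueue []
Visit 4, enqueue []
Visit 5, enqueue []
Visit 7, enqueue []

BFS order: [0, 1, 3, 6, 8, 2, 4, 5, 7]


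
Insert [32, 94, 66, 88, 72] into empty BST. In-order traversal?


Insert 32: root
Insert 94: R from 32
Insert 66: R from 32 -> L from 94
Insert 88: R from 32 -> L from 94 -> R from 66
Insert 72: R from 32 -> L from 94 -> R from 66 -> L from 88

In-order: [32, 66, 72, 88, 94]


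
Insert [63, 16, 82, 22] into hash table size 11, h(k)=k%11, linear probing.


Insert 63: h=8 -> slot 8
Insert 16: h=5 -> slot 5
Insert 82: h=5, 1 probes -> slot 6
Insert 22: h=0 -> slot 0

Table: [22, None, None, None, None, 16, 82, None, 63, None, None]


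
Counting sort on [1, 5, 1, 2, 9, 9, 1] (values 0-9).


Input: [1, 5, 1, 2, 9, 9, 1]
Counts: [0, 3, 1, 0, 0, 1, 0, 0, 0, 2]

Sorted: [1, 1, 1, 2, 5, 9, 9]


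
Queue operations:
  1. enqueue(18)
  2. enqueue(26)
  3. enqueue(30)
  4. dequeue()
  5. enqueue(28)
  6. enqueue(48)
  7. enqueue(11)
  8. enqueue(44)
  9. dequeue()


enqueue(18) -> [18]
enqueue(26) -> [18, 26]
enqueue(30) -> [18, 26, 30]
dequeue()->18, [26, 30]
enqueue(28) -> [26, 30, 28]
enqueue(48) -> [26, 30, 28, 48]
enqueue(11) -> [26, 30, 28, 48, 11]
enqueue(44) -> [26, 30, 28, 48, 11, 44]
dequeue()->26, [30, 28, 48, 11, 44]

Final queue: [30, 28, 48, 11, 44]


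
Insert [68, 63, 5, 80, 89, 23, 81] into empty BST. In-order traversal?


Insert 68: root
Insert 63: L from 68
Insert 5: L from 68 -> L from 63
Insert 80: R from 68
Insert 89: R from 68 -> R from 80
Insert 23: L from 68 -> L from 63 -> R from 5
Insert 81: R from 68 -> R from 80 -> L from 89

In-order: [5, 23, 63, 68, 80, 81, 89]


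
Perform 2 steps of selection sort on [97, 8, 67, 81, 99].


Initial: [97, 8, 67, 81, 99]
Step 1: min=8 at 1
  Swap: [8, 97, 67, 81, 99]
Step 2: min=67 at 2
  Swap: [8, 67, 97, 81, 99]

After 2 steps: [8, 67, 97, 81, 99]


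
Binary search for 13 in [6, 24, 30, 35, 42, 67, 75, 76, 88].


Step 1: lo=0, hi=8, mid=4, val=42
Step 2: lo=0, hi=3, mid=1, val=24
Step 3: lo=0, hi=0, mid=0, val=6

Not found


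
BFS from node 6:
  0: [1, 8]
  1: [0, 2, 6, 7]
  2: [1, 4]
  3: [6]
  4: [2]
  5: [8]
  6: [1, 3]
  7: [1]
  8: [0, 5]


Visit 6, enqueue [1, 3]
Visit 1, enqueue [0, 2, 7]
Visit 3, enqueue []
Visit 0, enqueue [8]
Visit 2, enqueue [4]
Visit 7, enqueue []
Visit 8, enqueue [5]
Visit 4, enqueue []
Visit 5, enqueue []

BFS order: [6, 1, 3, 0, 2, 7, 8, 4, 5]


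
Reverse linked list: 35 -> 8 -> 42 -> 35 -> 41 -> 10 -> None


Step 1: curr=35, set curr.next=prev(None) | reversed so far: 35
Step 2: curr=8, set curr.next=prev(35) | reversed so far: 8 -> 35
Step 3: curr=42, set curr.next=prev(8) | reversed so far: 42 -> 8 -> 35
Step 4: curr=35, set curr.next=prev(42) | reversed so far: 35 -> 42 -> 8 -> 35
Step 5: curr=41, set curr.next=prev(35) | reversed so far: 41 -> 35 -> 42 -> 8 -> 35
Step 6: curr=10, set curr.next=prev(41) | reversed so far: 10 -> 41 -> 35 -> 42 -> 8 -> 35

10 -> 41 -> 35 -> 42 -> 8 -> 35 -> None


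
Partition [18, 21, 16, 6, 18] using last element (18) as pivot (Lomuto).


Pivot: 18
  18 <= 18: advance i (no swap)
  16 <= 18: swap -> [18, 16, 21, 6, 18]
  6 <= 18: swap -> [18, 16, 6, 21, 18]
Place pivot at 3: [18, 16, 6, 18, 21]

Partitioned: [18, 16, 6, 18, 21]


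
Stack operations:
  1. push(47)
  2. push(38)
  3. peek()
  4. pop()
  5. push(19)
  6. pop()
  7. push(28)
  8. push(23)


push(47) -> [47]
push(38) -> [47, 38]
peek()->38
pop()->38, [47]
push(19) -> [47, 19]
pop()->19, [47]
push(28) -> [47, 28]
push(23) -> [47, 28, 23]

Final stack: [47, 28, 23]


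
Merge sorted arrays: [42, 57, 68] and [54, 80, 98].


Take 42 from A
Take 54 from B
Take 57 from A
Take 68 from A

Merged: [42, 54, 57, 68, 80, 98]


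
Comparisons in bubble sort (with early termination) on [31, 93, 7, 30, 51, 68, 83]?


Algorithm: bubble sort (with early termination)
Input: [31, 93, 7, 30, 51, 68, 83]
Sorted: [7, 30, 31, 51, 68, 83, 93]

15


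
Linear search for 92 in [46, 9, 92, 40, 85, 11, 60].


i=0: 46!=92
i=1: 9!=92
i=2: 92==92 found!

Found at 2, 3 comps


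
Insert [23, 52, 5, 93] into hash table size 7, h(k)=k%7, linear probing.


Insert 23: h=2 -> slot 2
Insert 52: h=3 -> slot 3
Insert 5: h=5 -> slot 5
Insert 93: h=2, 2 probes -> slot 4

Table: [None, None, 23, 52, 93, 5, None]


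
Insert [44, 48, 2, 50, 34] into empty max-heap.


Insert 44: [44]
Insert 48: [48, 44]
Insert 2: [48, 44, 2]
Insert 50: [50, 48, 2, 44]
Insert 34: [50, 48, 2, 44, 34]

Final heap: [50, 48, 2, 44, 34]


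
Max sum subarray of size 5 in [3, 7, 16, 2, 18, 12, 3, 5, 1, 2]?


[0:5]: 46
[1:6]: 55
[2:7]: 51
[3:8]: 40
[4:9]: 39
[5:10]: 23

Max: 55 at [1:6]


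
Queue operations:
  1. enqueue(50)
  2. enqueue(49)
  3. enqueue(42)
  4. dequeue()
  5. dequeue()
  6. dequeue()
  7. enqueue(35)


enqueue(50) -> [50]
enqueue(49) -> [50, 49]
enqueue(42) -> [50, 49, 42]
dequeue()->50, [49, 42]
dequeue()->49, [42]
dequeue()->42, []
enqueue(35) -> [35]

Final queue: [35]


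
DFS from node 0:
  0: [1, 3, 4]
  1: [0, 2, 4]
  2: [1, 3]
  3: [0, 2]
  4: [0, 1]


Visit 0, push [4, 3, 1]
Visit 1, push [4, 2]
Visit 2, push [3]
Visit 3, push []
Visit 4, push []

DFS order: [0, 1, 2, 3, 4]


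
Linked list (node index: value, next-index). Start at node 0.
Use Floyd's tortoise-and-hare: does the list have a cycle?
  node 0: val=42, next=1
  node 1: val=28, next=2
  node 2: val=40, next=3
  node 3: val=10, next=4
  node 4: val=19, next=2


Floyd's tortoise (slow, +1) and hare (fast, +2):
  init: slow=0, fast=0
  step 1: slow=1, fast=2
  step 2: slow=2, fast=4
  step 3: slow=3, fast=3
  slow == fast at node 3: cycle detected

Cycle: yes


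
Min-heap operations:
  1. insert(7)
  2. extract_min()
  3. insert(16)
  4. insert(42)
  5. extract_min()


insert(7) -> [7]
extract_min()->7, []
insert(16) -> [16]
insert(42) -> [16, 42]
extract_min()->16, [42]

Final heap: [42]


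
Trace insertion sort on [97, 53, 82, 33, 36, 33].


Initial: [97, 53, 82, 33, 36, 33]
Insert 53: [53, 97, 82, 33, 36, 33]
Insert 82: [53, 82, 97, 33, 36, 33]
Insert 33: [33, 53, 82, 97, 36, 33]
Insert 36: [33, 36, 53, 82, 97, 33]
Insert 33: [33, 33, 36, 53, 82, 97]

Sorted: [33, 33, 36, 53, 82, 97]


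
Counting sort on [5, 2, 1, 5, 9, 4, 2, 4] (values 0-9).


Input: [5, 2, 1, 5, 9, 4, 2, 4]
Counts: [0, 1, 2, 0, 2, 2, 0, 0, 0, 1]

Sorted: [1, 2, 2, 4, 4, 5, 5, 9]


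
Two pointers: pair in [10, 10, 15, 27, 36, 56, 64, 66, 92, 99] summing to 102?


lo=0(10)+hi=9(99)=109
lo=0(10)+hi=8(92)=102

Yes: 10+92=102


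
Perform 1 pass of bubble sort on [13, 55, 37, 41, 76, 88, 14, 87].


Initial: [13, 55, 37, 41, 76, 88, 14, 87]
Pass 1: [13, 37, 41, 55, 76, 14, 87, 88] (4 swaps)

After 1 pass: [13, 37, 41, 55, 76, 14, 87, 88]


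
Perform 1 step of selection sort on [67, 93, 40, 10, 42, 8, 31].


Initial: [67, 93, 40, 10, 42, 8, 31]
Step 1: min=8 at 5
  Swap: [8, 93, 40, 10, 42, 67, 31]

After 1 step: [8, 93, 40, 10, 42, 67, 31]


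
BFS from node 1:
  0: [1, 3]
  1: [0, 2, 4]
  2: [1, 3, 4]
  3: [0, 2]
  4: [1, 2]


Visit 1, enqueue [0, 2, 4]
Visit 0, enqueue [3]
Visit 2, enqueue []
Visit 4, enqueue []
Visit 3, enqueue []

BFS order: [1, 0, 2, 4, 3]


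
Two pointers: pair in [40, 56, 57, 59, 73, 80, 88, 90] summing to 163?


lo=0(40)+hi=7(90)=130
lo=1(56)+hi=7(90)=146
lo=2(57)+hi=7(90)=147
lo=3(59)+hi=7(90)=149
lo=4(73)+hi=7(90)=163

Yes: 73+90=163


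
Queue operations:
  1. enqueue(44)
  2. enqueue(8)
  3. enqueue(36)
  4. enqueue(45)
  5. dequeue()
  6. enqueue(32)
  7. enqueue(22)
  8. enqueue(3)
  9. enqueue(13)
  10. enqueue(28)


enqueue(44) -> [44]
enqueue(8) -> [44, 8]
enqueue(36) -> [44, 8, 36]
enqueue(45) -> [44, 8, 36, 45]
dequeue()->44, [8, 36, 45]
enqueue(32) -> [8, 36, 45, 32]
enqueue(22) -> [8, 36, 45, 32, 22]
enqueue(3) -> [8, 36, 45, 32, 22, 3]
enqueue(13) -> [8, 36, 45, 32, 22, 3, 13]
enqueue(28) -> [8, 36, 45, 32, 22, 3, 13, 28]

Final queue: [8, 36, 45, 32, 22, 3, 13, 28]


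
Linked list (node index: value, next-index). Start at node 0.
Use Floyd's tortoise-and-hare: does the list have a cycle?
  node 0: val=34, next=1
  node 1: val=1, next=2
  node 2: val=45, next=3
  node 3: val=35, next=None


Floyd's tortoise (slow, +1) and hare (fast, +2):
  init: slow=0, fast=0
  step 1: slow=1, fast=2
  step 2: fast 2->3->None, no cycle

Cycle: no


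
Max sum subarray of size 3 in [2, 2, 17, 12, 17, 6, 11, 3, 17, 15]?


[0:3]: 21
[1:4]: 31
[2:5]: 46
[3:6]: 35
[4:7]: 34
[5:8]: 20
[6:9]: 31
[7:10]: 35

Max: 46 at [2:5]


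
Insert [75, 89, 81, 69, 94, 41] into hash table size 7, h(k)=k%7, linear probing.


Insert 75: h=5 -> slot 5
Insert 89: h=5, 1 probes -> slot 6
Insert 81: h=4 -> slot 4
Insert 69: h=6, 1 probes -> slot 0
Insert 94: h=3 -> slot 3
Insert 41: h=6, 2 probes -> slot 1

Table: [69, 41, None, 94, 81, 75, 89]


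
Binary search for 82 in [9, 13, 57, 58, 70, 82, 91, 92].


Step 1: lo=0, hi=7, mid=3, val=58
Step 2: lo=4, hi=7, mid=5, val=82

Found at index 5


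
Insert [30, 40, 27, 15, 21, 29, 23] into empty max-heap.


Insert 30: [30]
Insert 40: [40, 30]
Insert 27: [40, 30, 27]
Insert 15: [40, 30, 27, 15]
Insert 21: [40, 30, 27, 15, 21]
Insert 29: [40, 30, 29, 15, 21, 27]
Insert 23: [40, 30, 29, 15, 21, 27, 23]

Final heap: [40, 30, 29, 15, 21, 27, 23]


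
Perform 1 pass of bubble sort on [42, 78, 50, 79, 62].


Initial: [42, 78, 50, 79, 62]
Pass 1: [42, 50, 78, 62, 79] (2 swaps)

After 1 pass: [42, 50, 78, 62, 79]


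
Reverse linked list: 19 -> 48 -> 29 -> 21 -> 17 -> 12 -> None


Step 1: curr=19, set curr.next=prev(None) | reversed so far: 19
Step 2: curr=48, set curr.next=prev(19) | reversed so far: 48 -> 19
Step 3: curr=29, set curr.next=prev(48) | reversed so far: 29 -> 48 -> 19
Step 4: curr=21, set curr.next=prev(29) | reversed so far: 21 -> 29 -> 48 -> 19
Step 5: curr=17, set curr.next=prev(21) | reversed so far: 17 -> 21 -> 29 -> 48 -> 19
Step 6: curr=12, set curr.next=prev(17) | reversed so far: 12 -> 17 -> 21 -> 29 -> 48 -> 19

12 -> 17 -> 21 -> 29 -> 48 -> 19 -> None


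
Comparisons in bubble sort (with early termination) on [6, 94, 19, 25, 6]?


Algorithm: bubble sort (with early termination)
Input: [6, 94, 19, 25, 6]
Sorted: [6, 6, 19, 25, 94]

10


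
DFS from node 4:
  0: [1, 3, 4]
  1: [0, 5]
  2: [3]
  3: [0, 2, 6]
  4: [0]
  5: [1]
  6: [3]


Visit 4, push [0]
Visit 0, push [3, 1]
Visit 1, push [5]
Visit 5, push []
Visit 3, push [6, 2]
Visit 2, push []
Visit 6, push []

DFS order: [4, 0, 1, 5, 3, 2, 6]


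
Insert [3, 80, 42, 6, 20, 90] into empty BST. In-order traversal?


Insert 3: root
Insert 80: R from 3
Insert 42: R from 3 -> L from 80
Insert 6: R from 3 -> L from 80 -> L from 42
Insert 20: R from 3 -> L from 80 -> L from 42 -> R from 6
Insert 90: R from 3 -> R from 80

In-order: [3, 6, 20, 42, 80, 90]


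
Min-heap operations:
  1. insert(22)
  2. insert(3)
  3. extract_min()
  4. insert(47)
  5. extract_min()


insert(22) -> [22]
insert(3) -> [3, 22]
extract_min()->3, [22]
insert(47) -> [22, 47]
extract_min()->22, [47]

Final heap: [47]


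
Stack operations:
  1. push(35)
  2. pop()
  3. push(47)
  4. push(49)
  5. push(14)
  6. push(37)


push(35) -> [35]
pop()->35, []
push(47) -> [47]
push(49) -> [47, 49]
push(14) -> [47, 49, 14]
push(37) -> [47, 49, 14, 37]

Final stack: [47, 49, 14, 37]


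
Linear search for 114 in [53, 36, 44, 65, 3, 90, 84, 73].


i=0: 53!=114
i=1: 36!=114
i=2: 44!=114
i=3: 65!=114
i=4: 3!=114
i=5: 90!=114
i=6: 84!=114
i=7: 73!=114

Not found, 8 comps


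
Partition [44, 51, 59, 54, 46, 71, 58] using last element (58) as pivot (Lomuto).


Pivot: 58
  44 <= 58: advance i (no swap)
  51 <= 58: advance i (no swap)
  54 <= 58: swap -> [44, 51, 54, 59, 46, 71, 58]
  46 <= 58: swap -> [44, 51, 54, 46, 59, 71, 58]
Place pivot at 4: [44, 51, 54, 46, 58, 71, 59]

Partitioned: [44, 51, 54, 46, 58, 71, 59]


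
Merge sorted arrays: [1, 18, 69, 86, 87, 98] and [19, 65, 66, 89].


Take 1 from A
Take 18 from A
Take 19 from B
Take 65 from B
Take 66 from B
Take 69 from A
Take 86 from A
Take 87 from A
Take 89 from B

Merged: [1, 18, 19, 65, 66, 69, 86, 87, 89, 98]


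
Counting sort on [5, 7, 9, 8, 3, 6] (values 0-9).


Input: [5, 7, 9, 8, 3, 6]
Counts: [0, 0, 0, 1, 0, 1, 1, 1, 1, 1]

Sorted: [3, 5, 6, 7, 8, 9]


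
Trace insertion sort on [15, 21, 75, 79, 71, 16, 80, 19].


Initial: [15, 21, 75, 79, 71, 16, 80, 19]
Insert 21: [15, 21, 75, 79, 71, 16, 80, 19]
Insert 75: [15, 21, 75, 79, 71, 16, 80, 19]
Insert 79: [15, 21, 75, 79, 71, 16, 80, 19]
Insert 71: [15, 21, 71, 75, 79, 16, 80, 19]
Insert 16: [15, 16, 21, 71, 75, 79, 80, 19]
Insert 80: [15, 16, 21, 71, 75, 79, 80, 19]
Insert 19: [15, 16, 19, 21, 71, 75, 79, 80]

Sorted: [15, 16, 19, 21, 71, 75, 79, 80]


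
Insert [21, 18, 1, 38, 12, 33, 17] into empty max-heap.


Insert 21: [21]
Insert 18: [21, 18]
Insert 1: [21, 18, 1]
Insert 38: [38, 21, 1, 18]
Insert 12: [38, 21, 1, 18, 12]
Insert 33: [38, 21, 33, 18, 12, 1]
Insert 17: [38, 21, 33, 18, 12, 1, 17]

Final heap: [38, 21, 33, 18, 12, 1, 17]


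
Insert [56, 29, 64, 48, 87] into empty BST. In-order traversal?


Insert 56: root
Insert 29: L from 56
Insert 64: R from 56
Insert 48: L from 56 -> R from 29
Insert 87: R from 56 -> R from 64

In-order: [29, 48, 56, 64, 87]


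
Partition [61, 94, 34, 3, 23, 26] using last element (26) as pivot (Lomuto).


Pivot: 26
  3 <= 26: swap -> [3, 94, 34, 61, 23, 26]
  23 <= 26: swap -> [3, 23, 34, 61, 94, 26]
Place pivot at 2: [3, 23, 26, 61, 94, 34]

Partitioned: [3, 23, 26, 61, 94, 34]


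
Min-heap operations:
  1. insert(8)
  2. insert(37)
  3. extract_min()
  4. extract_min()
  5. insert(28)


insert(8) -> [8]
insert(37) -> [8, 37]
extract_min()->8, [37]
extract_min()->37, []
insert(28) -> [28]

Final heap: [28]


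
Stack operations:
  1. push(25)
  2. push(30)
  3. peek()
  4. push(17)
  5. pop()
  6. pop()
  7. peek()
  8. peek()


push(25) -> [25]
push(30) -> [25, 30]
peek()->30
push(17) -> [25, 30, 17]
pop()->17, [25, 30]
pop()->30, [25]
peek()->25
peek()->25

Final stack: [25]


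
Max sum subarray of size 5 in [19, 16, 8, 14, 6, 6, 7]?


[0:5]: 63
[1:6]: 50
[2:7]: 41

Max: 63 at [0:5]


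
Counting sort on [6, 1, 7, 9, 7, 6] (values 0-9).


Input: [6, 1, 7, 9, 7, 6]
Counts: [0, 1, 0, 0, 0, 0, 2, 2, 0, 1]

Sorted: [1, 6, 6, 7, 7, 9]


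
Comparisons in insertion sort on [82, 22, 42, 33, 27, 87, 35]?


Algorithm: insertion sort
Input: [82, 22, 42, 33, 27, 87, 35]
Sorted: [22, 27, 33, 35, 42, 82, 87]

15


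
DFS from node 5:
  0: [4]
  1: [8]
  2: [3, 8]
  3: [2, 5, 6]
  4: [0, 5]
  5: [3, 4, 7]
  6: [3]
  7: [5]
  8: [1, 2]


Visit 5, push [7, 4, 3]
Visit 3, push [6, 2]
Visit 2, push [8]
Visit 8, push [1]
Visit 1, push []
Visit 6, push []
Visit 4, push [0]
Visit 0, push []
Visit 7, push []

DFS order: [5, 3, 2, 8, 1, 6, 4, 0, 7]


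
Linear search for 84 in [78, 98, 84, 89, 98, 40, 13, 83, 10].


i=0: 78!=84
i=1: 98!=84
i=2: 84==84 found!

Found at 2, 3 comps


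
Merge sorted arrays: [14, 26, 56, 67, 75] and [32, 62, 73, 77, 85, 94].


Take 14 from A
Take 26 from A
Take 32 from B
Take 56 from A
Take 62 from B
Take 67 from A
Take 73 from B
Take 75 from A

Merged: [14, 26, 32, 56, 62, 67, 73, 75, 77, 85, 94]


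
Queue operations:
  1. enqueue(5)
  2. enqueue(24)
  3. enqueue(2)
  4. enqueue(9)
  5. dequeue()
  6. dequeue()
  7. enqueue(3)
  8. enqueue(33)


enqueue(5) -> [5]
enqueue(24) -> [5, 24]
enqueue(2) -> [5, 24, 2]
enqueue(9) -> [5, 24, 2, 9]
dequeue()->5, [24, 2, 9]
dequeue()->24, [2, 9]
enqueue(3) -> [2, 9, 3]
enqueue(33) -> [2, 9, 3, 33]

Final queue: [2, 9, 3, 33]


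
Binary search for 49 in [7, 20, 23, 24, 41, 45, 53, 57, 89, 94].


Step 1: lo=0, hi=9, mid=4, val=41
Step 2: lo=5, hi=9, mid=7, val=57
Step 3: lo=5, hi=6, mid=5, val=45
Step 4: lo=6, hi=6, mid=6, val=53

Not found


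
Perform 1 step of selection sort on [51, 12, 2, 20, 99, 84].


Initial: [51, 12, 2, 20, 99, 84]
Step 1: min=2 at 2
  Swap: [2, 12, 51, 20, 99, 84]

After 1 step: [2, 12, 51, 20, 99, 84]


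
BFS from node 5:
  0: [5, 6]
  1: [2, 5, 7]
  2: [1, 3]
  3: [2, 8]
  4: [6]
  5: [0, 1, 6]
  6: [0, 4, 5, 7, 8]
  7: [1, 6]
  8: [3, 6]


Visit 5, enqueue [0, 1, 6]
Visit 0, enqueue []
Visit 1, enqueue [2, 7]
Visit 6, enqueue [4, 8]
Visit 2, enqueue [3]
Visit 7, enqueue []
Visit 4, enqueue []
Visit 8, enqueue []
Visit 3, enqueue []

BFS order: [5, 0, 1, 6, 2, 7, 4, 8, 3]


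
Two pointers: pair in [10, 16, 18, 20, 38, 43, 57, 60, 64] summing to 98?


lo=0(10)+hi=8(64)=74
lo=1(16)+hi=8(64)=80
lo=2(18)+hi=8(64)=82
lo=3(20)+hi=8(64)=84
lo=4(38)+hi=8(64)=102
lo=4(38)+hi=7(60)=98

Yes: 38+60=98


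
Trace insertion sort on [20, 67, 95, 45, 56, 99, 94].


Initial: [20, 67, 95, 45, 56, 99, 94]
Insert 67: [20, 67, 95, 45, 56, 99, 94]
Insert 95: [20, 67, 95, 45, 56, 99, 94]
Insert 45: [20, 45, 67, 95, 56, 99, 94]
Insert 56: [20, 45, 56, 67, 95, 99, 94]
Insert 99: [20, 45, 56, 67, 95, 99, 94]
Insert 94: [20, 45, 56, 67, 94, 95, 99]

Sorted: [20, 45, 56, 67, 94, 95, 99]


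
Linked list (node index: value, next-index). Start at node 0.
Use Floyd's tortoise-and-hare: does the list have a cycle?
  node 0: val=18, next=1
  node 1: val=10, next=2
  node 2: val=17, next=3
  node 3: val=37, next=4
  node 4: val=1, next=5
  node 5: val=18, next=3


Floyd's tortoise (slow, +1) and hare (fast, +2):
  init: slow=0, fast=0
  step 1: slow=1, fast=2
  step 2: slow=2, fast=4
  step 3: slow=3, fast=3
  slow == fast at node 3: cycle detected

Cycle: yes


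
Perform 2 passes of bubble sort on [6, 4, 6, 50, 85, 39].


Initial: [6, 4, 6, 50, 85, 39]
Pass 1: [4, 6, 6, 50, 39, 85] (2 swaps)
Pass 2: [4, 6, 6, 39, 50, 85] (1 swaps)

After 2 passes: [4, 6, 6, 39, 50, 85]


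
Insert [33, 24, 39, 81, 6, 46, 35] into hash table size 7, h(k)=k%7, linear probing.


Insert 33: h=5 -> slot 5
Insert 24: h=3 -> slot 3
Insert 39: h=4 -> slot 4
Insert 81: h=4, 2 probes -> slot 6
Insert 6: h=6, 1 probes -> slot 0
Insert 46: h=4, 4 probes -> slot 1
Insert 35: h=0, 2 probes -> slot 2

Table: [6, 46, 35, 24, 39, 33, 81]


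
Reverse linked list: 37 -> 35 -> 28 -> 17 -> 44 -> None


Step 1: curr=37, set curr.next=prev(None) | reversed so far: 37
Step 2: curr=35, set curr.next=prev(37) | reversed so far: 35 -> 37
Step 3: curr=28, set curr.next=prev(35) | reversed so far: 28 -> 35 -> 37
Step 4: curr=17, set curr.next=prev(28) | reversed so far: 17 -> 28 -> 35 -> 37
Step 5: curr=44, set curr.next=prev(17) | reversed so far: 44 -> 17 -> 28 -> 35 -> 37

44 -> 17 -> 28 -> 35 -> 37 -> None


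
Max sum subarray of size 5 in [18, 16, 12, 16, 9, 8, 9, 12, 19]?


[0:5]: 71
[1:6]: 61
[2:7]: 54
[3:8]: 54
[4:9]: 57

Max: 71 at [0:5]


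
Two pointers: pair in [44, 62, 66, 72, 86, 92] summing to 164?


lo=0(44)+hi=5(92)=136
lo=1(62)+hi=5(92)=154
lo=2(66)+hi=5(92)=158
lo=3(72)+hi=5(92)=164

Yes: 72+92=164


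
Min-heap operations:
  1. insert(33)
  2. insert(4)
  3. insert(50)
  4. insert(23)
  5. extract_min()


insert(33) -> [33]
insert(4) -> [4, 33]
insert(50) -> [4, 33, 50]
insert(23) -> [4, 23, 50, 33]
extract_min()->4, [23, 33, 50]

Final heap: [23, 33, 50]


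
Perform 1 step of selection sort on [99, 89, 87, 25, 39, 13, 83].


Initial: [99, 89, 87, 25, 39, 13, 83]
Step 1: min=13 at 5
  Swap: [13, 89, 87, 25, 39, 99, 83]

After 1 step: [13, 89, 87, 25, 39, 99, 83]


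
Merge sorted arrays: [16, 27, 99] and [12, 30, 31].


Take 12 from B
Take 16 from A
Take 27 from A
Take 30 from B
Take 31 from B

Merged: [12, 16, 27, 30, 31, 99]


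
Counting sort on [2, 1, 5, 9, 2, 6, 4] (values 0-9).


Input: [2, 1, 5, 9, 2, 6, 4]
Counts: [0, 1, 2, 0, 1, 1, 1, 0, 0, 1]

Sorted: [1, 2, 2, 4, 5, 6, 9]


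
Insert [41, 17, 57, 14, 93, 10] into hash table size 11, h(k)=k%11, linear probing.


Insert 41: h=8 -> slot 8
Insert 17: h=6 -> slot 6
Insert 57: h=2 -> slot 2
Insert 14: h=3 -> slot 3
Insert 93: h=5 -> slot 5
Insert 10: h=10 -> slot 10

Table: [None, None, 57, 14, None, 93, 17, None, 41, None, 10]


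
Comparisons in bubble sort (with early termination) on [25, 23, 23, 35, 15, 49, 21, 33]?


Algorithm: bubble sort (with early termination)
Input: [25, 23, 23, 35, 15, 49, 21, 33]
Sorted: [15, 21, 23, 23, 25, 33, 35, 49]

27


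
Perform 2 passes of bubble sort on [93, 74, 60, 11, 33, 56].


Initial: [93, 74, 60, 11, 33, 56]
Pass 1: [74, 60, 11, 33, 56, 93] (5 swaps)
Pass 2: [60, 11, 33, 56, 74, 93] (4 swaps)

After 2 passes: [60, 11, 33, 56, 74, 93]


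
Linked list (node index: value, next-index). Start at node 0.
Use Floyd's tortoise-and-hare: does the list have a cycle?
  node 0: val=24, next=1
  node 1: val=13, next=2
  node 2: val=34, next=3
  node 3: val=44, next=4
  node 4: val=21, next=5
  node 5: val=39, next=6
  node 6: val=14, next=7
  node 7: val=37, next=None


Floyd's tortoise (slow, +1) and hare (fast, +2):
  init: slow=0, fast=0
  step 1: slow=1, fast=2
  step 2: slow=2, fast=4
  step 3: slow=3, fast=6
  step 4: fast 6->7->None, no cycle

Cycle: no


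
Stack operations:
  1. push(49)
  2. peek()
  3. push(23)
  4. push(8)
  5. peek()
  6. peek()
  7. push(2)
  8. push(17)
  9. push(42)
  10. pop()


push(49) -> [49]
peek()->49
push(23) -> [49, 23]
push(8) -> [49, 23, 8]
peek()->8
peek()->8
push(2) -> [49, 23, 8, 2]
push(17) -> [49, 23, 8, 2, 17]
push(42) -> [49, 23, 8, 2, 17, 42]
pop()->42, [49, 23, 8, 2, 17]

Final stack: [49, 23, 8, 2, 17]


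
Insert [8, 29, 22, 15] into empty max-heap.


Insert 8: [8]
Insert 29: [29, 8]
Insert 22: [29, 8, 22]
Insert 15: [29, 15, 22, 8]

Final heap: [29, 15, 22, 8]


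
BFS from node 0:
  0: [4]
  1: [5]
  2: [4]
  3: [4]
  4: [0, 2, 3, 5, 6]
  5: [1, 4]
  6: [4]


Visit 0, enqueue [4]
Visit 4, enqueue [2, 3, 5, 6]
Visit 2, enqueue []
Visit 3, enqueue []
Visit 5, enqueue [1]
Visit 6, enqueue []
Visit 1, enqueue []

BFS order: [0, 4, 2, 3, 5, 6, 1]


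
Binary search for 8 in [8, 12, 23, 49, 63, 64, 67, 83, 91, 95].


Step 1: lo=0, hi=9, mid=4, val=63
Step 2: lo=0, hi=3, mid=1, val=12
Step 3: lo=0, hi=0, mid=0, val=8

Found at index 0


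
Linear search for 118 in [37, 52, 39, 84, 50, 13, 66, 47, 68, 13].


i=0: 37!=118
i=1: 52!=118
i=2: 39!=118
i=3: 84!=118
i=4: 50!=118
i=5: 13!=118
i=6: 66!=118
i=7: 47!=118
i=8: 68!=118
i=9: 13!=118

Not found, 10 comps


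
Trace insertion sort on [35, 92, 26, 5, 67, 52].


Initial: [35, 92, 26, 5, 67, 52]
Insert 92: [35, 92, 26, 5, 67, 52]
Insert 26: [26, 35, 92, 5, 67, 52]
Insert 5: [5, 26, 35, 92, 67, 52]
Insert 67: [5, 26, 35, 67, 92, 52]
Insert 52: [5, 26, 35, 52, 67, 92]

Sorted: [5, 26, 35, 52, 67, 92]


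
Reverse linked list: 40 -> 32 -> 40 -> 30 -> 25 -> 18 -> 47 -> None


Step 1: curr=40, set curr.next=prev(None) | reversed so far: 40
Step 2: curr=32, set curr.next=prev(40) | reversed so far: 32 -> 40
Step 3: curr=40, set curr.next=prev(32) | reversed so far: 40 -> 32 -> 40
Step 4: curr=30, set curr.next=prev(40) | reversed so far: 30 -> 40 -> 32 -> 40
Step 5: curr=25, set curr.next=prev(30) | reversed so far: 25 -> 30 -> 40 -> 32 -> 40
Step 6: curr=18, set curr.next=prev(25) | reversed so far: 18 -> 25 -> 30 -> 40 -> 32 -> 40
Step 7: curr=47, set curr.next=prev(18) | reversed so far: 47 -> 18 -> 25 -> 30 -> 40 -> 32 -> 40

47 -> 18 -> 25 -> 30 -> 40 -> 32 -> 40 -> None


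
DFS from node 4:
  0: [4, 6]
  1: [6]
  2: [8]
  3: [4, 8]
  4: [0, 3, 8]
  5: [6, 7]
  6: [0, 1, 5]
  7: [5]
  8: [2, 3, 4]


Visit 4, push [8, 3, 0]
Visit 0, push [6]
Visit 6, push [5, 1]
Visit 1, push []
Visit 5, push [7]
Visit 7, push []
Visit 3, push [8]
Visit 8, push [2]
Visit 2, push []

DFS order: [4, 0, 6, 1, 5, 7, 3, 8, 2]


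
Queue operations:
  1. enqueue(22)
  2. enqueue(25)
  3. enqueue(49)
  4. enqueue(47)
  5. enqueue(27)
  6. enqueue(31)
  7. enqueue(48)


enqueue(22) -> [22]
enqueue(25) -> [22, 25]
enqueue(49) -> [22, 25, 49]
enqueue(47) -> [22, 25, 49, 47]
enqueue(27) -> [22, 25, 49, 47, 27]
enqueue(31) -> [22, 25, 49, 47, 27, 31]
enqueue(48) -> [22, 25, 49, 47, 27, 31, 48]

Final queue: [22, 25, 49, 47, 27, 31, 48]


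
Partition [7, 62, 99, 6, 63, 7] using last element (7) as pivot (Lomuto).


Pivot: 7
  7 <= 7: advance i (no swap)
  6 <= 7: swap -> [7, 6, 99, 62, 63, 7]
Place pivot at 2: [7, 6, 7, 62, 63, 99]

Partitioned: [7, 6, 7, 62, 63, 99]


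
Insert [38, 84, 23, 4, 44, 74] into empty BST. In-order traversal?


Insert 38: root
Insert 84: R from 38
Insert 23: L from 38
Insert 4: L from 38 -> L from 23
Insert 44: R from 38 -> L from 84
Insert 74: R from 38 -> L from 84 -> R from 44

In-order: [4, 23, 38, 44, 74, 84]


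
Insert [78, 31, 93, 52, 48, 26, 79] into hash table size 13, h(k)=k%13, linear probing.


Insert 78: h=0 -> slot 0
Insert 31: h=5 -> slot 5
Insert 93: h=2 -> slot 2
Insert 52: h=0, 1 probes -> slot 1
Insert 48: h=9 -> slot 9
Insert 26: h=0, 3 probes -> slot 3
Insert 79: h=1, 3 probes -> slot 4

Table: [78, 52, 93, 26, 79, 31, None, None, None, 48, None, None, None]


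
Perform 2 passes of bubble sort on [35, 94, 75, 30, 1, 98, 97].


Initial: [35, 94, 75, 30, 1, 98, 97]
Pass 1: [35, 75, 30, 1, 94, 97, 98] (4 swaps)
Pass 2: [35, 30, 1, 75, 94, 97, 98] (2 swaps)

After 2 passes: [35, 30, 1, 75, 94, 97, 98]


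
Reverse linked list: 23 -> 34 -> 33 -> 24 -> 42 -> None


Step 1: curr=23, set curr.next=prev(None) | reversed so far: 23
Step 2: curr=34, set curr.next=prev(23) | reversed so far: 34 -> 23
Step 3: curr=33, set curr.next=prev(34) | reversed so far: 33 -> 34 -> 23
Step 4: curr=24, set curr.next=prev(33) | reversed so far: 24 -> 33 -> 34 -> 23
Step 5: curr=42, set curr.next=prev(24) | reversed so far: 42 -> 24 -> 33 -> 34 -> 23

42 -> 24 -> 33 -> 34 -> 23 -> None


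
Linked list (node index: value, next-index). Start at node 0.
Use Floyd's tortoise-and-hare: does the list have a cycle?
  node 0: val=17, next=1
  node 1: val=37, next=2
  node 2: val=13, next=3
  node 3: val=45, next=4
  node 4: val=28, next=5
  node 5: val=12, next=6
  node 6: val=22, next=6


Floyd's tortoise (slow, +1) and hare (fast, +2):
  init: slow=0, fast=0
  step 1: slow=1, fast=2
  step 2: slow=2, fast=4
  step 3: slow=3, fast=6
  step 4: slow=4, fast=6
  step 5: slow=5, fast=6
  step 6: slow=6, fast=6
  slow == fast at node 6: cycle detected

Cycle: yes


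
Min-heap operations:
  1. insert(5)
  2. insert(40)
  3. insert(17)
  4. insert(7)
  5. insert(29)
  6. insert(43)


insert(5) -> [5]
insert(40) -> [5, 40]
insert(17) -> [5, 40, 17]
insert(7) -> [5, 7, 17, 40]
insert(29) -> [5, 7, 17, 40, 29]
insert(43) -> [5, 7, 17, 40, 29, 43]

Final heap: [5, 7, 17, 40, 29, 43]


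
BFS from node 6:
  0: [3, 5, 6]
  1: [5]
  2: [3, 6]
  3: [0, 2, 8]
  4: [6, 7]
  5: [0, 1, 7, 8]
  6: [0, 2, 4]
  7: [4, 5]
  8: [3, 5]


Visit 6, enqueue [0, 2, 4]
Visit 0, enqueue [3, 5]
Visit 2, enqueue []
Visit 4, enqueue [7]
Visit 3, enqueue [8]
Visit 5, enqueue [1]
Visit 7, enqueue []
Visit 8, enqueue []
Visit 1, enqueue []

BFS order: [6, 0, 2, 4, 3, 5, 7, 8, 1]


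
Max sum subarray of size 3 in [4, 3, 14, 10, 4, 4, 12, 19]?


[0:3]: 21
[1:4]: 27
[2:5]: 28
[3:6]: 18
[4:7]: 20
[5:8]: 35

Max: 35 at [5:8]


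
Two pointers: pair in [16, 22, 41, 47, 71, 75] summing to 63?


lo=0(16)+hi=5(75)=91
lo=0(16)+hi=4(71)=87
lo=0(16)+hi=3(47)=63

Yes: 16+47=63


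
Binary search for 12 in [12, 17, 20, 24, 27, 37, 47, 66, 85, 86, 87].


Step 1: lo=0, hi=10, mid=5, val=37
Step 2: lo=0, hi=4, mid=2, val=20
Step 3: lo=0, hi=1, mid=0, val=12

Found at index 0


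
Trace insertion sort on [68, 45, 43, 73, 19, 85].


Initial: [68, 45, 43, 73, 19, 85]
Insert 45: [45, 68, 43, 73, 19, 85]
Insert 43: [43, 45, 68, 73, 19, 85]
Insert 73: [43, 45, 68, 73, 19, 85]
Insert 19: [19, 43, 45, 68, 73, 85]
Insert 85: [19, 43, 45, 68, 73, 85]

Sorted: [19, 43, 45, 68, 73, 85]


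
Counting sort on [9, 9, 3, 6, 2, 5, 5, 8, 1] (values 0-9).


Input: [9, 9, 3, 6, 2, 5, 5, 8, 1]
Counts: [0, 1, 1, 1, 0, 2, 1, 0, 1, 2]

Sorted: [1, 2, 3, 5, 5, 6, 8, 9, 9]


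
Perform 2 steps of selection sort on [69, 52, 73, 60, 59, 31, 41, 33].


Initial: [69, 52, 73, 60, 59, 31, 41, 33]
Step 1: min=31 at 5
  Swap: [31, 52, 73, 60, 59, 69, 41, 33]
Step 2: min=33 at 7
  Swap: [31, 33, 73, 60, 59, 69, 41, 52]

After 2 steps: [31, 33, 73, 60, 59, 69, 41, 52]


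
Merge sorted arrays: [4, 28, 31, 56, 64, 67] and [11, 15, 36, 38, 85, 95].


Take 4 from A
Take 11 from B
Take 15 from B
Take 28 from A
Take 31 from A
Take 36 from B
Take 38 from B
Take 56 from A
Take 64 from A
Take 67 from A

Merged: [4, 11, 15, 28, 31, 36, 38, 56, 64, 67, 85, 95]
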